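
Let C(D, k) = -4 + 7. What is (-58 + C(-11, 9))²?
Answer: 3025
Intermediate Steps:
C(D, k) = 3
(-58 + C(-11, 9))² = (-58 + 3)² = (-55)² = 3025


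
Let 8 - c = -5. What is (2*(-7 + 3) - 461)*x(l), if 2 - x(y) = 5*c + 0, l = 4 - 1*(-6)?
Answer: 29547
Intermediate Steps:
l = 10 (l = 4 + 6 = 10)
c = 13 (c = 8 - 1*(-5) = 8 + 5 = 13)
x(y) = -63 (x(y) = 2 - (5*13 + 0) = 2 - (65 + 0) = 2 - 1*65 = 2 - 65 = -63)
(2*(-7 + 3) - 461)*x(l) = (2*(-7 + 3) - 461)*(-63) = (2*(-4) - 461)*(-63) = (-8 - 461)*(-63) = -469*(-63) = 29547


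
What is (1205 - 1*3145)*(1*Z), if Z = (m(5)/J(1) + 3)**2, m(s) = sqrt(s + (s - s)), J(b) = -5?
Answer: -17848 + 2328*sqrt(5) ≈ -12642.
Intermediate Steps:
m(s) = sqrt(s) (m(s) = sqrt(s + 0) = sqrt(s))
Z = (3 - sqrt(5)/5)**2 (Z = (sqrt(5)/(-5) + 3)**2 = (sqrt(5)*(-1/5) + 3)**2 = (-sqrt(5)/5 + 3)**2 = (3 - sqrt(5)/5)**2 ≈ 6.5167)
(1205 - 1*3145)*(1*Z) = (1205 - 1*3145)*(1*((15 - sqrt(5))**2/25)) = (1205 - 3145)*((15 - sqrt(5))**2/25) = -388*(15 - sqrt(5))**2/5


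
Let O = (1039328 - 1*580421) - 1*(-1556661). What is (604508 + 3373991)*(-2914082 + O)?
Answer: -3574737050486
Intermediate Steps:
O = 2015568 (O = (1039328 - 580421) + 1556661 = 458907 + 1556661 = 2015568)
(604508 + 3373991)*(-2914082 + O) = (604508 + 3373991)*(-2914082 + 2015568) = 3978499*(-898514) = -3574737050486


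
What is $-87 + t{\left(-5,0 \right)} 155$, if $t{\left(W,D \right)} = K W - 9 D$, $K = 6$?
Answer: $-4737$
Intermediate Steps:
$t{\left(W,D \right)} = - 9 D + 6 W$ ($t{\left(W,D \right)} = 6 W - 9 D = - 9 D + 6 W$)
$-87 + t{\left(-5,0 \right)} 155 = -87 + \left(\left(-9\right) 0 + 6 \left(-5\right)\right) 155 = -87 + \left(0 - 30\right) 155 = -87 - 4650 = -4737$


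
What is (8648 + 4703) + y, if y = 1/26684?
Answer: 356258085/26684 ≈ 13351.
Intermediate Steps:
y = 1/26684 ≈ 3.7476e-5
(8648 + 4703) + y = (8648 + 4703) + 1/26684 = 13351 + 1/26684 = 356258085/26684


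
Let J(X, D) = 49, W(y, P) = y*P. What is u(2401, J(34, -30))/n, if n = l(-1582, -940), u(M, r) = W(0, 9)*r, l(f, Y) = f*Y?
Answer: 0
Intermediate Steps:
W(y, P) = P*y
l(f, Y) = Y*f
u(M, r) = 0 (u(M, r) = (9*0)*r = 0*r = 0)
n = 1487080 (n = -940*(-1582) = 1487080)
u(2401, J(34, -30))/n = 0/1487080 = 0*(1/1487080) = 0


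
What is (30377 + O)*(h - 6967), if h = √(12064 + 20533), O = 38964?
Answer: -483098747 + 69341*√32597 ≈ -4.7058e+8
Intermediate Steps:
h = √32597 ≈ 180.55
(30377 + O)*(h - 6967) = (30377 + 38964)*(√32597 - 6967) = 69341*(-6967 + √32597) = -483098747 + 69341*√32597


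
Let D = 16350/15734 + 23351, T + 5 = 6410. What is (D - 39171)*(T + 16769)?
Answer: -2883952506110/7867 ≈ -3.6659e+8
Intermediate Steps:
T = 6405 (T = -5 + 6410 = 6405)
D = 183710492/7867 (D = 16350*(1/15734) + 23351 = 8175/7867 + 23351 = 183710492/7867 ≈ 23352.)
(D - 39171)*(T + 16769) = (183710492/7867 - 39171)*(6405 + 16769) = -124447765/7867*23174 = -2883952506110/7867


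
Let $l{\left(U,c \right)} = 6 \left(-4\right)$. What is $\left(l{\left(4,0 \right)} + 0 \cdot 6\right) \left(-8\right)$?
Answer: $192$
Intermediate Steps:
$l{\left(U,c \right)} = -24$
$\left(l{\left(4,0 \right)} + 0 \cdot 6\right) \left(-8\right) = \left(-24 + 0 \cdot 6\right) \left(-8\right) = \left(-24 + 0\right) \left(-8\right) = \left(-24\right) \left(-8\right) = 192$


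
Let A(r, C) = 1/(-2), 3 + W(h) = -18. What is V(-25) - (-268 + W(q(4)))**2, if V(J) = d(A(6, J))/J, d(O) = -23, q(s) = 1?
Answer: -2088002/25 ≈ -83520.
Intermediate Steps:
W(h) = -21 (W(h) = -3 - 18 = -21)
A(r, C) = -1/2
V(J) = -23/J
V(-25) - (-268 + W(q(4)))**2 = -23/(-25) - (-268 - 21)**2 = -23*(-1/25) - 1*(-289)**2 = 23/25 - 1*83521 = 23/25 - 83521 = -2088002/25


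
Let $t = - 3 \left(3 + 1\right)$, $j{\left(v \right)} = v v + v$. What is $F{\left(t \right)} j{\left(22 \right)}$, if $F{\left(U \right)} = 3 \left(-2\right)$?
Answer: $-3036$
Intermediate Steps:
$j{\left(v \right)} = v + v^{2}$ ($j{\left(v \right)} = v^{2} + v = v + v^{2}$)
$t = -12$ ($t = \left(-3\right) 4 = -12$)
$F{\left(U \right)} = -6$
$F{\left(t \right)} j{\left(22 \right)} = - 6 \cdot 22 \left(1 + 22\right) = - 6 \cdot 22 \cdot 23 = \left(-6\right) 506 = -3036$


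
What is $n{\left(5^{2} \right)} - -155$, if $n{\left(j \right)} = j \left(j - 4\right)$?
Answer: $680$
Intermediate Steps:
$n{\left(j \right)} = j \left(-4 + j\right)$
$n{\left(5^{2} \right)} - -155 = 5^{2} \left(-4 + 5^{2}\right) - -155 = 25 \left(-4 + 25\right) + 155 = 25 \cdot 21 + 155 = 525 + 155 = 680$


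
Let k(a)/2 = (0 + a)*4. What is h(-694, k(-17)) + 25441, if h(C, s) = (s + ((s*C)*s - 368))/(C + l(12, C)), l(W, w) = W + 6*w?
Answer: 68061907/2423 ≈ 28090.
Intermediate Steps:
k(a) = 8*a (k(a) = 2*((0 + a)*4) = 2*(a*4) = 2*(4*a) = 8*a)
h(C, s) = (-368 + s + C*s²)/(12 + 7*C) (h(C, s) = (s + ((s*C)*s - 368))/(C + (12 + 6*C)) = (s + ((C*s)*s - 368))/(12 + 7*C) = (s + (C*s² - 368))/(12 + 7*C) = (s + (-368 + C*s²))/(12 + 7*C) = (-368 + s + C*s²)/(12 + 7*C))
h(-694, k(-17)) + 25441 = (-368 + 8*(-17) - 694*(8*(-17))²)/(12 + 7*(-694)) + 25441 = (-368 - 136 - 694*(-136)²)/(12 - 4858) + 25441 = (-368 - 136 - 694*18496)/(-4846) + 25441 = -(-368 - 136 - 12836224)/4846 + 25441 = -1/4846*(-12836728) + 25441 = 6418364/2423 + 25441 = 68061907/2423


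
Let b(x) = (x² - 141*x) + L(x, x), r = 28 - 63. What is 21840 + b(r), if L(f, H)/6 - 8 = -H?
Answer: 28258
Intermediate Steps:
L(f, H) = 48 - 6*H (L(f, H) = 48 + 6*(-H) = 48 - 6*H)
r = -35
b(x) = 48 + x² - 147*x (b(x) = (x² - 141*x) + (48 - 6*x) = 48 + x² - 147*x)
21840 + b(r) = 21840 + (48 + (-35)² - 147*(-35)) = 21840 + (48 + 1225 + 5145) = 21840 + 6418 = 28258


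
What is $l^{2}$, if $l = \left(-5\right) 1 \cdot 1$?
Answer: $25$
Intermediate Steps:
$l = -5$ ($l = \left(-5\right) 1 = -5$)
$l^{2} = \left(-5\right)^{2} = 25$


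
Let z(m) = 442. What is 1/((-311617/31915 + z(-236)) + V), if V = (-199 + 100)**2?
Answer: 31915/326593728 ≈ 9.7721e-5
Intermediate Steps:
V = 9801 (V = (-99)**2 = 9801)
1/((-311617/31915 + z(-236)) + V) = 1/((-311617/31915 + 442) + 9801) = 1/(13794813/31915 + 9801) = 1/(326593728/31915) = 31915/326593728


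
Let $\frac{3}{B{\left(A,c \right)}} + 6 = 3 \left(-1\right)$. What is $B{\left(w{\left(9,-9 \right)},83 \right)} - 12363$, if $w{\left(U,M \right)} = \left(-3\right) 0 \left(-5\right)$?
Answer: $- \frac{37090}{3} \approx -12363.0$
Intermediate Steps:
$w{\left(U,M \right)} = 0$ ($w{\left(U,M \right)} = 0 \left(-5\right) = 0$)
$B{\left(A,c \right)} = - \frac{1}{3}$ ($B{\left(A,c \right)} = \frac{3}{-6 + 3 \left(-1\right)} = \frac{3}{-6 - 3} = \frac{3}{-9} = 3 \left(- \frac{1}{9}\right) = - \frac{1}{3}$)
$B{\left(w{\left(9,-9 \right)},83 \right)} - 12363 = - \frac{1}{3} - 12363 = - \frac{37090}{3}$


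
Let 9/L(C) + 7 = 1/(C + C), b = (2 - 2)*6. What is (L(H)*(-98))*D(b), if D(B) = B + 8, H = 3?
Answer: 42336/41 ≈ 1032.6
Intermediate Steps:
b = 0 (b = 0*6 = 0)
L(C) = 9/(-7 + 1/(2*C)) (L(C) = 9/(-7 + 1/(C + C)) = 9/(-7 + 1/(2*C)))
D(B) = 8 + B
(L(H)*(-98))*D(b) = (-18*3/(-1 + 14*3)*(-98))*(8 + 0) = (-18*3/(-1 + 42)*(-98))*8 = (-18*3/41*(-98))*8 = (-18*3*1/41*(-98))*8 = -54/41*(-98)*8 = (5292/41)*8 = 42336/41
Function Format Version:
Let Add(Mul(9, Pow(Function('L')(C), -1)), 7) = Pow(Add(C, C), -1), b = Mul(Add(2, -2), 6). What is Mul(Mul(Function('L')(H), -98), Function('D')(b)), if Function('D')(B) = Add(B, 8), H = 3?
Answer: Rational(42336, 41) ≈ 1032.6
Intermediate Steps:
b = 0 (b = Mul(0, 6) = 0)
Function('L')(C) = Mul(9, Pow(Add(-7, Mul(Rational(1, 2), Pow(C, -1))), -1)) (Function('L')(C) = Mul(9, Pow(Add(-7, Pow(Add(C, C), -1)), -1)) = Mul(9, Pow(Add(-7, Pow(Mul(2, C), -1)), -1)) = Mul(9, Pow(Add(-7, Mul(Rational(1, 2), Pow(C, -1))), -1)))
Function('D')(B) = Add(8, B)
Mul(Mul(Function('L')(H), -98), Function('D')(b)) = Mul(Mul(Mul(-18, 3, Pow(Add(-1, Mul(14, 3)), -1)), -98), Add(8, 0)) = Mul(Mul(Mul(-18, 3, Pow(Add(-1, 42), -1)), -98), 8) = Mul(Mul(Mul(-18, 3, Pow(41, -1)), -98), 8) = Mul(Mul(Mul(-18, 3, Rational(1, 41)), -98), 8) = Mul(Mul(Rational(-54, 41), -98), 8) = Mul(Rational(5292, 41), 8) = Rational(42336, 41)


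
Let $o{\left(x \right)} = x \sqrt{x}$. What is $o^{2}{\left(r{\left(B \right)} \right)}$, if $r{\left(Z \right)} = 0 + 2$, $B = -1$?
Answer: $8$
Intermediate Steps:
$r{\left(Z \right)} = 2$
$o{\left(x \right)} = x^{\frac{3}{2}}$
$o^{2}{\left(r{\left(B \right)} \right)} = \left(2^{\frac{3}{2}}\right)^{2} = \left(2 \sqrt{2}\right)^{2} = 8$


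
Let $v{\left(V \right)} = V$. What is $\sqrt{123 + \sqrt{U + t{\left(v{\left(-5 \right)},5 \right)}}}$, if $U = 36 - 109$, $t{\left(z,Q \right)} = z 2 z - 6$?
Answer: $\sqrt{123 + i \sqrt{29}} \approx 11.093 + 0.2427 i$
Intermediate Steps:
$t{\left(z,Q \right)} = -6 + 2 z^{2}$ ($t{\left(z,Q \right)} = 2 z z - 6 = 2 z^{2} - 6 = -6 + 2 z^{2}$)
$U = -73$ ($U = 36 - 109 = -73$)
$\sqrt{123 + \sqrt{U + t{\left(v{\left(-5 \right)},5 \right)}}} = \sqrt{123 + \sqrt{-73 - \left(6 - 2 \left(-5\right)^{2}\right)}} = \sqrt{123 + \sqrt{-73 + \left(-6 + 2 \cdot 25\right)}} = \sqrt{123 + \sqrt{-73 + \left(-6 + 50\right)}} = \sqrt{123 + \sqrt{-73 + 44}} = \sqrt{123 + \sqrt{-29}} = \sqrt{123 + i \sqrt{29}}$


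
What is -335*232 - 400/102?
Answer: -3963920/51 ≈ -77724.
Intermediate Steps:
-335*232 - 400/102 = -77720 - 400*1/102 = -77720 - 200/51 = -3963920/51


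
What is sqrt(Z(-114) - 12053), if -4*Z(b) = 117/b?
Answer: I*sqrt(69616646)/76 ≈ 109.79*I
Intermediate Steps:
Z(b) = -117/(4*b)
sqrt(Z(-114) - 12053) = sqrt(-117/4/(-114) - 12053) = sqrt(-117/4*(-1/114) - 12053) = sqrt(39/152 - 12053) = sqrt(-1832017/152) = I*sqrt(69616646)/76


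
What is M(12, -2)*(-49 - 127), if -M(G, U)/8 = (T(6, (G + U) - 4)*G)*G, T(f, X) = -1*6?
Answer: -1216512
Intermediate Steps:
T(f, X) = -6
M(G, U) = 48*G**2 (M(G, U) = -8*(-6*G)*G = -(-48)*G**2 = 48*G**2)
M(12, -2)*(-49 - 127) = (48*12**2)*(-49 - 127) = (48*144)*(-176) = 6912*(-176) = -1216512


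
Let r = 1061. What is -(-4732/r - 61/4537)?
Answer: 21533805/4813757 ≈ 4.4734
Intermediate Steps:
-(-4732/r - 61/4537) = -(-4732/1061 - 61/4537) = -1*(-21533805/4813757) = 21533805/4813757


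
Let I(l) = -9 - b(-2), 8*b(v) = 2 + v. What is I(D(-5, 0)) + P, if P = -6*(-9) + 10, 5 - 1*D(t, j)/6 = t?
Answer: 55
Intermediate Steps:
D(t, j) = 30 - 6*t
b(v) = 1/4 + v/8 (b(v) = (2 + v)/8 = 1/4 + v/8)
P = 64 (P = 54 + 10 = 64)
I(l) = -9 (I(l) = -9 - (1/4 + (1/8)*(-2)) = -9 - (1/4 - 1/4) = -9 - 1*0 = -9 + 0 = -9)
I(D(-5, 0)) + P = -9 + 64 = 55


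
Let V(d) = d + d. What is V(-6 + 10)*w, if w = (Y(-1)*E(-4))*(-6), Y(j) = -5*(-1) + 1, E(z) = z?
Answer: 1152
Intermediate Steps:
Y(j) = 6 (Y(j) = 5 + 1 = 6)
V(d) = 2*d
w = 144 (w = (6*(-4))*(-6) = -24*(-6) = 144)
V(-6 + 10)*w = (2*(-6 + 10))*144 = (2*4)*144 = 8*144 = 1152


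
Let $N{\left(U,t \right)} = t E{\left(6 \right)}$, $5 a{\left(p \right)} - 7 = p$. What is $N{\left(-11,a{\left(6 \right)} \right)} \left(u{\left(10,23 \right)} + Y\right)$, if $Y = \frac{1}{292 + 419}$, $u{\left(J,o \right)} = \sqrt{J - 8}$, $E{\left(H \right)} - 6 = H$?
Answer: $\frac{52}{1185} + \frac{156 \sqrt{2}}{5} \approx 44.167$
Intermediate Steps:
$E{\left(H \right)} = 6 + H$
$u{\left(J,o \right)} = \sqrt{-8 + J}$
$a{\left(p \right)} = \frac{7}{5} + \frac{p}{5}$
$N{\left(U,t \right)} = 12 t$ ($N{\left(U,t \right)} = t \left(6 + 6\right) = t 12 = 12 t$)
$Y = \frac{1}{711} \approx 0.0014065$
$N{\left(-11,a{\left(6 \right)} \right)} \left(u{\left(10,23 \right)} + Y\right) = 12 \left(\frac{7}{5} + \frac{1}{5} \cdot 6\right) \left(\sqrt{-8 + 10} + \frac{1}{711}\right) = 12 \left(\frac{7}{5} + \frac{6}{5}\right) \left(\sqrt{2} + \frac{1}{711}\right) = 12 \cdot \frac{13}{5} \left(\frac{1}{711} + \sqrt{2}\right) = \frac{156 \left(\frac{1}{711} + \sqrt{2}\right)}{5} = \frac{52}{1185} + \frac{156 \sqrt{2}}{5}$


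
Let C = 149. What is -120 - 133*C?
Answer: -19937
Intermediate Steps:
-120 - 133*C = -120 - 133*149 = -120 - 19817 = -19937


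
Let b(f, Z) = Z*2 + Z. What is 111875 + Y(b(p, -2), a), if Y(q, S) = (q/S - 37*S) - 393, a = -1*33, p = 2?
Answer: 1239735/11 ≈ 1.1270e+5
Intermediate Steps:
a = -33
b(f, Z) = 3*Z (b(f, Z) = 2*Z + Z = 3*Z)
Y(q, S) = -393 - 37*S + q/S (Y(q, S) = (q/S - 37*S) - 393 = (-37*S + q/S) - 393 = -393 - 37*S + q/S)
111875 + Y(b(p, -2), a) = 111875 + (-393 - 37*(-33) + (3*(-2))/(-33)) = 111875 + (-393 + 1221 - 6*(-1/33)) = 111875 + (-393 + 1221 + 2/11) = 111875 + 9110/11 = 1239735/11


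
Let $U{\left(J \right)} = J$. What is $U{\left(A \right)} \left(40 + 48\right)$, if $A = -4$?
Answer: $-352$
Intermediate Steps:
$U{\left(A \right)} \left(40 + 48\right) = - 4 \left(40 + 48\right) = \left(-4\right) 88 = -352$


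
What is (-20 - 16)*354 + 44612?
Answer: 31868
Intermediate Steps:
(-20 - 16)*354 + 44612 = -36*354 + 44612 = -12744 + 44612 = 31868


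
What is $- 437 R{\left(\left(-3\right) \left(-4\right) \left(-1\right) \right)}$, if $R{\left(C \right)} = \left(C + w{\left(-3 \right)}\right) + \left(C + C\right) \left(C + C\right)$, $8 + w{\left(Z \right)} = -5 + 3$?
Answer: $-242098$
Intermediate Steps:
$w{\left(Z \right)} = -10$ ($w{\left(Z \right)} = -8 + \left(-5 + 3\right) = -8 - 2 = -10$)
$R{\left(C \right)} = -10 + C + 4 C^{2}$ ($R{\left(C \right)} = \left(C - 10\right) + \left(C + C\right) \left(C + C\right) = \left(-10 + C\right) + 2 C 2 C = \left(-10 + C\right) + 4 C^{2} = -10 + C + 4 C^{2}$)
$- 437 R{\left(\left(-3\right) \left(-4\right) \left(-1\right) \right)} = - 437 \left(-10 + \left(-3\right) \left(-4\right) \left(-1\right) + 4 \left(\left(-3\right) \left(-4\right) \left(-1\right)\right)^{2}\right) = - 437 \left(-10 + 12 \left(-1\right) + 4 \left(12 \left(-1\right)\right)^{2}\right) = - 437 \left(-10 - 12 + 4 \left(-12\right)^{2}\right) = - 437 \left(-10 - 12 + 4 \cdot 144\right) = - 437 \left(-10 - 12 + 576\right) = \left(-437\right) 554 = -242098$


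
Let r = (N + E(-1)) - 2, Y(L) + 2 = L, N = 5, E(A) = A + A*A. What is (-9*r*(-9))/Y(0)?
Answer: -243/2 ≈ -121.50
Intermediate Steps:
E(A) = A + A**2
Y(L) = -2 + L
r = 3 (r = (5 - (1 - 1)) - 2 = (5 - 1*0) - 2 = (5 + 0) - 2 = 5 - 2 = 3)
(-9*r*(-9))/Y(0) = (-9*3*(-9))/(-2 + 0) = -27*(-9)/(-2) = 243*(-1/2) = -243/2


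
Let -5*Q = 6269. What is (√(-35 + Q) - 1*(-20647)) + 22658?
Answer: 43305 + 6*I*√895/5 ≈ 43305.0 + 35.9*I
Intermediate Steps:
Q = -6269/5 (Q = -⅕*6269 = -6269/5 ≈ -1253.8)
(√(-35 + Q) - 1*(-20647)) + 22658 = (√(-35 - 6269/5) - 1*(-20647)) + 22658 = (√(-6444/5) + 20647) + 22658 = (6*I*√895/5 + 20647) + 22658 = (20647 + 6*I*√895/5) + 22658 = 43305 + 6*I*√895/5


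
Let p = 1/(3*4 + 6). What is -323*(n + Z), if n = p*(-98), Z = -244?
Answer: 725135/9 ≈ 80571.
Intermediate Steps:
p = 1/18 (p = 1/(12 + 6) = 1/18 ≈ 0.055556)
n = -49/9 (n = (1/18)*(-98) = -49/9 ≈ -5.4444)
-323*(n + Z) = -323*(-49/9 - 244) = -323*(-2245/9) = 725135/9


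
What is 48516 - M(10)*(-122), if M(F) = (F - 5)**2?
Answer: 51566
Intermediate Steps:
M(F) = (-5 + F)**2
48516 - M(10)*(-122) = 48516 - (-5 + 10)**2*(-122) = 48516 - 5**2*(-122) = 48516 - 25*(-122) = 48516 - 1*(-3050) = 48516 + 3050 = 51566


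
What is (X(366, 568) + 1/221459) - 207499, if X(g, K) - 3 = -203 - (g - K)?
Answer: -45952078122/221459 ≈ -2.0750e+5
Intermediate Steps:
X(g, K) = -200 + K - g (X(g, K) = 3 + (-203 - (g - K)) = 3 + (-203 + (K - g)) = 3 + (-203 + K - g) = -200 + K - g)
(X(366, 568) + 1/221459) - 207499 = ((-200 + 568 - 1*366) + 1/221459) - 207499 = ((-200 + 568 - 366) + 1/221459) - 207499 = (2 + 1/221459) - 207499 = 442919/221459 - 207499 = -45952078122/221459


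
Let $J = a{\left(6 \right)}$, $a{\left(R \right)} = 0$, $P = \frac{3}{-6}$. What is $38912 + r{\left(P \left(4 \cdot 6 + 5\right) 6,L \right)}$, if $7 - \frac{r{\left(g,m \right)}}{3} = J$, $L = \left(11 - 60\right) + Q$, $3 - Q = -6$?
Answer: $38933$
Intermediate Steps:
$P = - \frac{1}{2}$ ($P = 3 \left(- \frac{1}{6}\right) = - \frac{1}{2} \approx -0.5$)
$Q = 9$ ($Q = 3 - -6 = 3 + 6 = 9$)
$J = 0$
$L = -40$ ($L = \left(11 - 60\right) + 9 = -49 + 9 = -40$)
$r{\left(g,m \right)} = 21$ ($r{\left(g,m \right)} = 21 - 0 = 21 + 0 = 21$)
$38912 + r{\left(P \left(4 \cdot 6 + 5\right) 6,L \right)} = 38912 + 21 = 38933$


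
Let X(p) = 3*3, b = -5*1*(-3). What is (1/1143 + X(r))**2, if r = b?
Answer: 105842944/1306449 ≈ 81.016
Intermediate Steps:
b = 15 (b = -5*(-3) = 15)
r = 15
X(p) = 9
(1/1143 + X(r))**2 = (1/1143 + 9)**2 = (10288/1143)**2 = 105842944/1306449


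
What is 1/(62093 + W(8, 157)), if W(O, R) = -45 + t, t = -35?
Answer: 1/62013 ≈ 1.6126e-5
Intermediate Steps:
W(O, R) = -80 (W(O, R) = -45 - 35 = -80)
1/(62093 + W(8, 157)) = 1/(62093 - 80) = 1/62013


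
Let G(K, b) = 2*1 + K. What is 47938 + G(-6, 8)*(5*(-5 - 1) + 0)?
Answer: 48058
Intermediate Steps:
G(K, b) = 2 + K
47938 + G(-6, 8)*(5*(-5 - 1) + 0) = 47938 + (2 - 6)*(5*(-5 - 1) + 0) = 47938 - 4*(5*(-6) + 0) = 47938 - 4*(-30 + 0) = 47938 - 4*(-30) = 47938 + 120 = 48058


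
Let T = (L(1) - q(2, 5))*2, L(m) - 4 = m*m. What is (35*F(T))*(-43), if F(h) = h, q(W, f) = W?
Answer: -9030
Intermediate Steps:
L(m) = 4 + m**2 (L(m) = 4 + m*m = 4 + m**2)
T = 6 (T = ((4 + 1**2) - 1*2)*2 = ((4 + 1) - 2)*2 = (5 - 2)*2 = 3*2 = 6)
(35*F(T))*(-43) = (35*6)*(-43) = 210*(-43) = -9030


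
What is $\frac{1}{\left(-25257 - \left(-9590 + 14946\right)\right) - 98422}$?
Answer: $- \frac{1}{129035} \approx -7.7498 \cdot 10^{-6}$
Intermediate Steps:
$\frac{1}{\left(-25257 - \left(-9590 + 14946\right)\right) - 98422} = \frac{1}{\left(-25257 - 5356\right) - 98422} = \frac{1}{-30613 - 98422} = \frac{1}{-129035} = - \frac{1}{129035}$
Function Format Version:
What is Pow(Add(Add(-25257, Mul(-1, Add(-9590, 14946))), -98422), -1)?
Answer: Rational(-1, 129035) ≈ -7.7498e-6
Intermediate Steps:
Pow(Add(Add(-25257, Mul(-1, Add(-9590, 14946))), -98422), -1) = Pow(Add(Add(-25257, Mul(-1, 5356)), -98422), -1) = Pow(Add(Add(-25257, -5356), -98422), -1) = Pow(Add(-30613, -98422), -1) = Pow(-129035, -1) = Rational(-1, 129035)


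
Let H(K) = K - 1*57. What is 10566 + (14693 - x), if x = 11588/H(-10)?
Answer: 1703941/67 ≈ 25432.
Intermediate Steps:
H(K) = -57 + K (H(K) = K - 57 = -57 + K)
x = -11588/67 (x = 11588/(-57 - 10) = 11588/(-67) = 11588*(-1/67) = -11588/67 ≈ -172.96)
10566 + (14693 - x) = 10566 + (14693 - 1*(-11588/67)) = 10566 + (14693 + 11588/67) = 10566 + 996019/67 = 1703941/67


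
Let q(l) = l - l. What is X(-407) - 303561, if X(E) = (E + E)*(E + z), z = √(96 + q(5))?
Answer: 27737 - 3256*√6 ≈ 19761.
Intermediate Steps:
q(l) = 0
z = 4*√6 (z = √(96 + 0) = √96 = 4*√6 ≈ 9.7980)
X(E) = 2*E*(E + 4*√6) (X(E) = (E + E)*(E + 4*√6) = (2*E)*(E + 4*√6) = 2*E*(E + 4*√6))
X(-407) - 303561 = 2*(-407)*(-407 + 4*√6) - 303561 = (331298 - 3256*√6) - 303561 = 27737 - 3256*√6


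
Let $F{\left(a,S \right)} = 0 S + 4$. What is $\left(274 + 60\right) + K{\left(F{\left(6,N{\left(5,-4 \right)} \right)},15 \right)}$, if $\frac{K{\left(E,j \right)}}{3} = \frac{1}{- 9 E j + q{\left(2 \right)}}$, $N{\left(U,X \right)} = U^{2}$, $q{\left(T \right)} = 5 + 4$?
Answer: $\frac{59117}{177} \approx 333.99$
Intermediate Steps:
$q{\left(T \right)} = 9$
$F{\left(a,S \right)} = 4$ ($F{\left(a,S \right)} = 0 + 4 = 4$)
$K{\left(E,j \right)} = \frac{3}{9 - 9 E j}$ ($K{\left(E,j \right)} = \frac{3}{- 9 E j + 9} = \frac{3}{9 - 9 E j}$)
$\left(274 + 60\right) + K{\left(F{\left(6,N{\left(5,-4 \right)} \right)},15 \right)} = \left(274 + 60\right) - \frac{1}{-3 + 3 \cdot 4 \cdot 15} = 334 - \frac{1}{-3 + 180} = 334 - \frac{1}{177} = \frac{59117}{177}$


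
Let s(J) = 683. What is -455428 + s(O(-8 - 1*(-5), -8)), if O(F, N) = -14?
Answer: -454745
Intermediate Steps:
-455428 + s(O(-8 - 1*(-5), -8)) = -455428 + 683 = -454745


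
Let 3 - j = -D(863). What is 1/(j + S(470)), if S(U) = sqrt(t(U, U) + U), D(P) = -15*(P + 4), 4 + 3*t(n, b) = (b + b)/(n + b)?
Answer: -13002/169051535 - sqrt(469)/169051535 ≈ -7.7040e-5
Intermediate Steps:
t(n, b) = -4/3 + 2*b/(3*(b + n)) (t(n, b) = -4/3 + ((b + b)/(n + b))/3 = -4/3 + ((2*b)/(b + n))/3 = -4/3 + (2*b/(b + n))/3 = -4/3 + 2*b/(3*(b + n)))
D(P) = -60 - 15*P (D(P) = -15*(4 + P) = -60 - 15*P)
j = -13002 (j = 3 - (-1)*(-60 - 15*863) = 3 - (-1)*(-60 - 12945) = 3 - (-1)*(-13005) = 3 - 1*13005 = 3 - 13005 = -13002)
S(U) = sqrt(-1 + U) (S(U) = sqrt(2*(-U - 2*U)/(3*(U + U)) + U) = sqrt(2*(-3*U)/(3*((2*U))) + U) = sqrt(2*(1/(2*U))*(-3*U)/3 + U) = sqrt(-1 + U))
1/(j + S(470)) = 1/(-13002 + sqrt(-1 + 470)) = 1/(-13002 + sqrt(469))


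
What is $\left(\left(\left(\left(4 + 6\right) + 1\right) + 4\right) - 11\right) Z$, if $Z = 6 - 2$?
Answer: $16$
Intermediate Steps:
$Z = 4$ ($Z = 6 - 2 = 4$)
$\left(\left(\left(\left(4 + 6\right) + 1\right) + 4\right) - 11\right) Z = \left(\left(\left(\left(4 + 6\right) + 1\right) + 4\right) - 11\right) 4 = \left(\left(\left(10 + 1\right) + 4\right) - 11\right) 4 = \left(\left(11 + 4\right) - 11\right) 4 = \left(15 - 11\right) 4 = 4 \cdot 4 = 16$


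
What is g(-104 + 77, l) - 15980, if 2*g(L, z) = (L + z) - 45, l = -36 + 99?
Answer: -31969/2 ≈ -15985.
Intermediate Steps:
l = 63
g(L, z) = -45/2 + L/2 + z/2 (g(L, z) = ((L + z) - 45)/2 = (-45 + L + z)/2 = -45/2 + L/2 + z/2)
g(-104 + 77, l) - 15980 = (-45/2 + (-104 + 77)/2 + (½)*63) - 15980 = (-45/2 + (½)*(-27) + 63/2) - 15980 = (-45/2 - 27/2 + 63/2) - 15980 = -9/2 - 15980 = -31969/2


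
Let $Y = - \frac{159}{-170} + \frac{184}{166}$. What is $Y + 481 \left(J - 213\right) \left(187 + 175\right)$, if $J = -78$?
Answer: $- \frac{714946644383}{14110} \approx -5.067 \cdot 10^{7}$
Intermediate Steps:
$Y = \frac{28837}{14110}$ ($Y = \left(-159\right) \left(- \frac{1}{170}\right) + 184 \cdot \frac{1}{166} = \frac{159}{170} + \frac{92}{83} = \frac{28837}{14110} \approx 2.0437$)
$Y + 481 \left(J - 213\right) \left(187 + 175\right) = \frac{28837}{14110} + 481 \left(-78 - 213\right) \left(187 + 175\right) = \frac{28837}{14110} + 481 \left(\left(-291\right) 362\right) = \frac{28837}{14110} + 481 \left(-105342\right) = \frac{28837}{14110} - 50669502 = - \frac{714946644383}{14110}$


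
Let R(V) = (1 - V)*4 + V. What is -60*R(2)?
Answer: 120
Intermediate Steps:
R(V) = 4 - 3*V (R(V) = (4 - 4*V) + V = 4 - 3*V)
-60*R(2) = -60*(4 - 3*2) = -60*(4 - 6) = -60*(-2) = 120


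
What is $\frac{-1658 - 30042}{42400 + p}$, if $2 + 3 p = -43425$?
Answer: $- \frac{95100}{83773} \approx -1.1352$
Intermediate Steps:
$p = - \frac{43427}{3}$ ($p = - \frac{2}{3} + \frac{1}{3} \left(-43425\right) = - \frac{2}{3} - 14475 = - \frac{43427}{3} \approx -14476.0$)
$\frac{-1658 - 30042}{42400 + p} = \frac{-1658 - 30042}{42400 - \frac{43427}{3}} = - \frac{31700}{\frac{83773}{3}} = \left(-31700\right) \frac{3}{83773} = - \frac{95100}{83773}$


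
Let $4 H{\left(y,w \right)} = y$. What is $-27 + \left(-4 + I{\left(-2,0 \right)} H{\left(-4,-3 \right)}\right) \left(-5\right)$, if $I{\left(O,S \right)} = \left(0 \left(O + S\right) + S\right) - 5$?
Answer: $-32$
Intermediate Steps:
$H{\left(y,w \right)} = \frac{y}{4}$
$I{\left(O,S \right)} = -5 + S$ ($I{\left(O,S \right)} = \left(0 + S\right) - 5 = S - 5 = -5 + S$)
$-27 + \left(-4 + I{\left(-2,0 \right)} H{\left(-4,-3 \right)}\right) \left(-5\right) = -27 + \left(-4 + \left(-5 + 0\right) \frac{1}{4} \left(-4\right)\right) \left(-5\right) = -27 + \left(-4 - -5\right) \left(-5\right) = -27 + \left(-4 + 5\right) \left(-5\right) = -27 + 1 \left(-5\right) = -27 - 5 = -32$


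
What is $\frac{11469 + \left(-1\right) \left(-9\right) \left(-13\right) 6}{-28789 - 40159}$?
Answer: $- \frac{10767}{68948} \approx -0.15616$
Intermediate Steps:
$\frac{11469 + \left(-1\right) \left(-9\right) \left(-13\right) 6}{-28789 - 40159} = \frac{11469 + 9 \left(-13\right) 6}{-68948} = \left(11469 - 702\right) \left(- \frac{1}{68948}\right) = 10767 \left(- \frac{1}{68948}\right) = - \frac{10767}{68948}$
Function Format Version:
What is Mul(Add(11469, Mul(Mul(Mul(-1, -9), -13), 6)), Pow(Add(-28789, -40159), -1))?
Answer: Rational(-10767, 68948) ≈ -0.15616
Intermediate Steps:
Mul(Add(11469, Mul(Mul(Mul(-1, -9), -13), 6)), Pow(Add(-28789, -40159), -1)) = Mul(Add(11469, Mul(Mul(9, -13), 6)), Pow(-68948, -1)) = Mul(Add(11469, Mul(-117, 6)), Rational(-1, 68948)) = Mul(Add(11469, -702), Rational(-1, 68948)) = Mul(10767, Rational(-1, 68948)) = Rational(-10767, 68948)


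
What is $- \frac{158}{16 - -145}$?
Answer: $- \frac{158}{161} \approx -0.98137$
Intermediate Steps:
$- \frac{158}{16 - -145} = - \frac{158}{16 + 145} = - \frac{158}{161}$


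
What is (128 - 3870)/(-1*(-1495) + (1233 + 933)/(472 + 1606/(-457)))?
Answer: -66762893/26755531 ≈ -2.4953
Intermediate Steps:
(128 - 3870)/(-1*(-1495) + (1233 + 933)/(472 + 1606/(-457))) = -3742/(1495 + 2166/(472 + 1606*(-1/457))) = -3742/(1495 + 2166/(472 - 1606/457)) = -3742/(1495 + 2166/(214098/457)) = -3742/(1495 + 2166*(457/214098)) = -3742/(1495 + 164977/35683) = -3742/53511062/35683 = -3742*35683/53511062 = -66762893/26755531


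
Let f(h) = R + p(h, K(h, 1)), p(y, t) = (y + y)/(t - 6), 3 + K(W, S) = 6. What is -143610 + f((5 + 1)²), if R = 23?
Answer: -143611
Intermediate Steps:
K(W, S) = 3 (K(W, S) = -3 + 6 = 3)
p(y, t) = 2*y/(-6 + t) (p(y, t) = (2*y)/(-6 + t) = 2*y/(-6 + t))
f(h) = 23 - 2*h/3 (f(h) = 23 + 2*h/(-6 + 3) = 23 + 2*h/(-3) = 23 + 2*h*(-⅓) = 23 - 2*h/3)
-143610 + f((5 + 1)²) = -143610 + (23 - 2*(5 + 1)²/3) = -143610 + (23 - ⅔*6²) = -143610 + (23 - ⅔*36) = -143610 + (23 - 24) = -143610 - 1 = -143611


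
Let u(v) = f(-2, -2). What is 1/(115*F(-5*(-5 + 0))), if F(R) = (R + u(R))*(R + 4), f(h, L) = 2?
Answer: 1/90045 ≈ 1.1106e-5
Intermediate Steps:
u(v) = 2
F(R) = (2 + R)*(4 + R) (F(R) = (R + 2)*(R + 4) = (2 + R)*(4 + R))
1/(115*F(-5*(-5 + 0))) = 1/(115*(8 + (-5*(-5 + 0))² + 6*(-5*(-5 + 0)))) = 1/(115*(8 + (-5*(-5))² + 6*(-5*(-5)))) = 1/(115*(8 + 25² + 6*25)) = 1/(115*(8 + 625 + 150)) = 1/(115*783) = 1/90045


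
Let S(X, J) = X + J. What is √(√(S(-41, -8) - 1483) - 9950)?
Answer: √(-9950 + 2*I*√383) ≈ 0.1962 + 99.75*I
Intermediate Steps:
S(X, J) = J + X
√(√(S(-41, -8) - 1483) - 9950) = √(√((-8 - 41) - 1483) - 9950) = √(√(-49 - 1483) - 9950) = √(√(-1532) - 9950) = √(2*I*√383 - 9950) = √(-9950 + 2*I*√383)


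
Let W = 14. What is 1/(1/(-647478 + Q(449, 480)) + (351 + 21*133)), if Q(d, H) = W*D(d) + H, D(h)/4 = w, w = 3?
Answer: 646830/2033633519 ≈ 0.00031807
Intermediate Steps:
D(h) = 12 (D(h) = 4*3 = 12)
Q(d, H) = 168 + H (Q(d, H) = 14*12 + H = 168 + H)
1/(1/(-647478 + Q(449, 480)) + (351 + 21*133)) = 1/(1/(-647478 + (168 + 480)) + (351 + 21*133)) = 1/(1/(-647478 + 648) + (351 + 2793)) = 1/(1/(-646830) + 3144) = 1/(-1/646830 + 3144) = 1/(2033633519/646830) = 646830/2033633519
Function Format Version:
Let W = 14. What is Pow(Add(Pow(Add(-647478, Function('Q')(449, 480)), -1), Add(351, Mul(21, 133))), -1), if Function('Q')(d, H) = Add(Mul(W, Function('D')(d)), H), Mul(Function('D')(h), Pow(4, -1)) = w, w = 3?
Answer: Rational(646830, 2033633519) ≈ 0.00031807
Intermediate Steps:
Function('D')(h) = 12 (Function('D')(h) = Mul(4, 3) = 12)
Function('Q')(d, H) = Add(168, H) (Function('Q')(d, H) = Add(Mul(14, 12), H) = Add(168, H))
Pow(Add(Pow(Add(-647478, Function('Q')(449, 480)), -1), Add(351, Mul(21, 133))), -1) = Pow(Add(Pow(Add(-647478, Add(168, 480)), -1), Add(351, Mul(21, 133))), -1) = Pow(Add(Pow(Add(-647478, 648), -1), Add(351, 2793)), -1) = Pow(Add(Pow(-646830, -1), 3144), -1) = Pow(Add(Rational(-1, 646830), 3144), -1) = Pow(Rational(2033633519, 646830), -1) = Rational(646830, 2033633519)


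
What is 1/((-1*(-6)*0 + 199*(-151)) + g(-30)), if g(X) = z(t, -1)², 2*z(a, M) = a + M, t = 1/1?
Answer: -1/30049 ≈ -3.3279e-5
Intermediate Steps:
t = 1
z(a, M) = M/2 + a/2 (z(a, M) = (a + M)/2 = (M + a)/2 = M/2 + a/2)
g(X) = 0 (g(X) = ((½)*(-1) + (½)*1)² = (-½ + ½)² = 0² = 0)
1/((-1*(-6)*0 + 199*(-151)) + g(-30)) = 1/((-1*(-6)*0 + 199*(-151)) + 0) = 1/((6*0 - 30049) + 0) = 1/((0 - 30049) + 0) = 1/(-30049 + 0) = 1/(-30049) = -1/30049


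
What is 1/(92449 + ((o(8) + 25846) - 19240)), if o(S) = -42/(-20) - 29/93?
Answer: 930/92122813 ≈ 1.0095e-5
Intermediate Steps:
o(S) = 1663/930 (o(S) = -42*(-1/20) - 29*1/93 = 21/10 - 29/93 = 1663/930)
1/(92449 + ((o(8) + 25846) - 19240)) = 1/(92449 + ((1663/930 + 25846) - 19240)) = 1/(92449 + (24038443/930 - 19240)) = 1/(92449 + 6145243/930) = 1/(92122813/930) = 930/92122813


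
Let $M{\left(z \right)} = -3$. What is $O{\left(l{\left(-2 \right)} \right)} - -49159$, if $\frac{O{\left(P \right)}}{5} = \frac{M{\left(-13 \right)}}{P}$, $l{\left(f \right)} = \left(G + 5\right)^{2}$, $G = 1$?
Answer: $\frac{589903}{12} \approx 49159.0$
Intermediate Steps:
$l{\left(f \right)} = 36$ ($l{\left(f \right)} = \left(1 + 5\right)^{2} = 6^{2} = 36$)
$O{\left(P \right)} = - \frac{15}{P}$ ($O{\left(P \right)} = 5 \left(- \frac{3}{P}\right) = - \frac{15}{P}$)
$O{\left(l{\left(-2 \right)} \right)} - -49159 = - \frac{15}{36} - -49159 = \left(-15\right) \frac{1}{36} + 49159 = - \frac{5}{12} + 49159 = \frac{589903}{12}$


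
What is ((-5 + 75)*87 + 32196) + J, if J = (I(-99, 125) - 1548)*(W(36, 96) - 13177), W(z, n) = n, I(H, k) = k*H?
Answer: 182165049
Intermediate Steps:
I(H, k) = H*k
J = 182126763 (J = (-99*125 - 1548)*(96 - 13177) = (-12375 - 1548)*(-13081) = -13923*(-13081) = 182126763)
((-5 + 75)*87 + 32196) + J = ((-5 + 75)*87 + 32196) + 182126763 = (70*87 + 32196) + 182126763 = (6090 + 32196) + 182126763 = 38286 + 182126763 = 182165049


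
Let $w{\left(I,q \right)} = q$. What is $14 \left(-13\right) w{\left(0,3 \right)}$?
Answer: $-546$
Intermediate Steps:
$14 \left(-13\right) w{\left(0,3 \right)} = 14 \left(-13\right) 3 = \left(-182\right) 3 = -546$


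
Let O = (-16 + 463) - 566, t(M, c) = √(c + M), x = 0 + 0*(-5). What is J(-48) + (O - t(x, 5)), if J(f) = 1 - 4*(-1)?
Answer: -114 - √5 ≈ -116.24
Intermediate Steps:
x = 0 (x = 0 + 0 = 0)
J(f) = 5 (J(f) = 1 + 4 = 5)
t(M, c) = √(M + c)
O = -119 (O = 447 - 566 = -119)
J(-48) + (O - t(x, 5)) = 5 + (-119 - √(0 + 5)) = 5 + (-119 - √5) = -114 - √5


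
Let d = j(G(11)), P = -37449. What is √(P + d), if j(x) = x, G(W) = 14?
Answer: I*√37435 ≈ 193.48*I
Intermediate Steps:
d = 14
√(P + d) = √(-37449 + 14) = √(-37435) = I*√37435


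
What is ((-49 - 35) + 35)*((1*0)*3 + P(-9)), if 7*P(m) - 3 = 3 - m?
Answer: -105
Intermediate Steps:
P(m) = 6/7 - m/7 (P(m) = 3/7 + (3 - m)/7 = 3/7 + (3/7 - m/7) = 6/7 - m/7)
((-49 - 35) + 35)*((1*0)*3 + P(-9)) = ((-49 - 35) + 35)*((1*0)*3 + (6/7 - ⅐*(-9))) = (-84 + 35)*(0*3 + (6/7 + 9/7)) = -49*(0 + 15/7) = -49*15/7 = -105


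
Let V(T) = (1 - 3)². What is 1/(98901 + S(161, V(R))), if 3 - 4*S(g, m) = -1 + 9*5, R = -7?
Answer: 4/395563 ≈ 1.0112e-5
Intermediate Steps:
V(T) = 4 (V(T) = (-2)² = 4)
S(g, m) = -41/4 (S(g, m) = ¾ - (-1 + 9*5)/4 = ¾ - (-1 + 45)/4 = ¾ - ¼*44 = ¾ - 11 = -41/4)
1/(98901 + S(161, V(R))) = 1/(98901 - 41/4) = 1/(395563/4) = 4/395563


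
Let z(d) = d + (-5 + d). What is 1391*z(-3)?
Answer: -15301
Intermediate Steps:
z(d) = -5 + 2*d
1391*z(-3) = 1391*(-5 + 2*(-3)) = 1391*(-5 - 6) = 1391*(-11) = -15301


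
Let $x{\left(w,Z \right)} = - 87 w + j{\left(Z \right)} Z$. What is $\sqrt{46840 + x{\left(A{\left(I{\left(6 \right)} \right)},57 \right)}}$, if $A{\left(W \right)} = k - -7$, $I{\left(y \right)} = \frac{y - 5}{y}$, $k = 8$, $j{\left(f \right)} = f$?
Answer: $4 \sqrt{3049} \approx 220.87$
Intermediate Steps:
$I{\left(y \right)} = \frac{-5 + y}{y}$
$A{\left(W \right)} = 15$ ($A{\left(W \right)} = 8 - -7 = 8 + 7 = 15$)
$x{\left(w,Z \right)} = Z^{2} - 87 w$ ($x{\left(w,Z \right)} = - 87 w + Z Z = - 87 w + Z^{2} = Z^{2} - 87 w$)
$\sqrt{46840 + x{\left(A{\left(I{\left(6 \right)} \right)},57 \right)}} = \sqrt{46840 + \left(57^{2} - 1305\right)} = \sqrt{46840 + \left(3249 - 1305\right)} = \sqrt{46840 + 1944} = \sqrt{48784} = 4 \sqrt{3049}$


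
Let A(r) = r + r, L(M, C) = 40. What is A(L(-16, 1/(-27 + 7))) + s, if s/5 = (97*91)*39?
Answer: 1721345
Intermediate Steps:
s = 1721265 (s = 5*((97*91)*39) = 5*(8827*39) = 5*344253 = 1721265)
A(r) = 2*r
A(L(-16, 1/(-27 + 7))) + s = 2*40 + 1721265 = 80 + 1721265 = 1721345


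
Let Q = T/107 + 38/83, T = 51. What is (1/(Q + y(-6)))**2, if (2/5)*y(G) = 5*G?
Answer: 78872161/432669266176 ≈ 0.00018229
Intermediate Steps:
Q = 8299/8881 (Q = 51/107 + 38/83 = 8299/8881 ≈ 0.93447)
y(G) = 25*G/2 (y(G) = 5*(5*G)/2 = 25*G/2)
(1/(Q + y(-6)))**2 = (1/(8299/8881 + (25/2)*(-6)))**2 = (1/(8299/8881 - 75))**2 = (1/(-657776/8881))**2 = (-8881/657776)**2 = 78872161/432669266176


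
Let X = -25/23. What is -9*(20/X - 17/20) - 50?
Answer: 493/4 ≈ 123.25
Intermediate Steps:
X = -25/23 (X = -25*1/23 = -25/23 ≈ -1.0870)
-9*(20/X - 17/20) - 50 = -9*(20/(-25/23) - 17/20) - 50 = -9*(20*(-23/25) - 17*1/20) - 50 = -9*(-92/5 - 17/20) - 50 = -9*(-77/4) - 50 = 693/4 - 50 = 493/4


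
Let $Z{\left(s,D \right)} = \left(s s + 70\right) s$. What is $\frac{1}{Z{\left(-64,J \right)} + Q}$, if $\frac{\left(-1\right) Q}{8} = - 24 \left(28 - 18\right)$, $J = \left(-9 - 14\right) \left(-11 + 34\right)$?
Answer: $- \frac{1}{264704} \approx -3.7778 \cdot 10^{-6}$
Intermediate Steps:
$J = -529$ ($J = \left(-23\right) 23 = -529$)
$Z{\left(s,D \right)} = s \left(70 + s^{2}\right)$ ($Z{\left(s,D \right)} = \left(s^{2} + 70\right) s = \left(70 + s^{2}\right) s = s \left(70 + s^{2}\right)$)
$Q = 1920$ ($Q = - 8 \left(- 24 \left(28 - 18\right)\right) = - 8 \left(\left(-24\right) 10\right) = \left(-8\right) \left(-240\right) = 1920$)
$\frac{1}{Z{\left(-64,J \right)} + Q} = \frac{1}{- 64 \left(70 + \left(-64\right)^{2}\right) + 1920} = \frac{1}{- 64 \left(70 + 4096\right) + 1920} = \frac{1}{\left(-64\right) 4166 + 1920} = \frac{1}{-266624 + 1920} = \frac{1}{-264704} = - \frac{1}{264704}$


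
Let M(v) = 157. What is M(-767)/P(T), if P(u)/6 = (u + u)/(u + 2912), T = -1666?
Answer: -13973/1428 ≈ -9.7850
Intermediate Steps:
P(u) = 12*u/(2912 + u) (P(u) = 6*((u + u)/(u + 2912)) = 6*((2*u)/(2912 + u)) = 6*(2*u/(2912 + u)) = 12*u/(2912 + u))
M(-767)/P(T) = 157/((12*(-1666)/(2912 - 1666))) = 157/((12*(-1666)/1246)) = 157/((12*(-1666)*(1/1246))) = 157/(-1428/89) = 157*(-89/1428) = -13973/1428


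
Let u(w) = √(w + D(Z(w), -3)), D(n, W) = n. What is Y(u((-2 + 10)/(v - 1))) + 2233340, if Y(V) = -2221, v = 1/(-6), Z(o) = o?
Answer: 2231119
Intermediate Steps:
v = -⅙ ≈ -0.16667
u(w) = √2*√w (u(w) = √(w + w) = √(2*w) = √2*√w)
Y(u((-2 + 10)/(v - 1))) + 2233340 = -2221 + 2233340 = 2231119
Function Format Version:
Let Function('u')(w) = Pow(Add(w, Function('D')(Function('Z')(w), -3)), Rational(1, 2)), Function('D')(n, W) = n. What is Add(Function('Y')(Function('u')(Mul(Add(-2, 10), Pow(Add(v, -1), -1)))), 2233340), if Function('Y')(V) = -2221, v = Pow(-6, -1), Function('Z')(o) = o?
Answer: 2231119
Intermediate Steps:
v = Rational(-1, 6) ≈ -0.16667
Function('u')(w) = Mul(Pow(2, Rational(1, 2)), Pow(w, Rational(1, 2))) (Function('u')(w) = Pow(Add(w, w), Rational(1, 2)) = Pow(Mul(2, w), Rational(1, 2)) = Mul(Pow(2, Rational(1, 2)), Pow(w, Rational(1, 2))))
Add(Function('Y')(Function('u')(Mul(Add(-2, 10), Pow(Add(v, -1), -1)))), 2233340) = Add(-2221, 2233340) = 2231119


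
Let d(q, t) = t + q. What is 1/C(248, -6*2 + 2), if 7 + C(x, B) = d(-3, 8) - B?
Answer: ⅛ ≈ 0.12500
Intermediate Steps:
d(q, t) = q + t
C(x, B) = -2 - B (C(x, B) = -7 + ((-3 + 8) - B) = -7 + (5 - B) = -2 - B)
1/C(248, -6*2 + 2) = 1/(-2 - (-6*2 + 2)) = 1/(-2 - (-12 + 2)) = 1/(-2 - 1*(-10)) = 1/(-2 + 10) = 1/8 = ⅛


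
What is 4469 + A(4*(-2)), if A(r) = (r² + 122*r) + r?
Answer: 3549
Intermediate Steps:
A(r) = r² + 123*r
4469 + A(4*(-2)) = 4469 + (4*(-2))*(123 + 4*(-2)) = 4469 - 8*(123 - 8) = 4469 - 8*115 = 4469 - 920 = 3549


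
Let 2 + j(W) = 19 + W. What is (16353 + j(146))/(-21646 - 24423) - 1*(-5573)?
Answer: 256726021/46069 ≈ 5572.6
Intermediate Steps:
j(W) = 17 + W (j(W) = -2 + (19 + W) = 17 + W)
(16353 + j(146))/(-21646 - 24423) - 1*(-5573) = (16353 + (17 + 146))/(-21646 - 24423) - 1*(-5573) = (16353 + 163)/(-46069) + 5573 = 16516*(-1/46069) + 5573 = -16516/46069 + 5573 = 256726021/46069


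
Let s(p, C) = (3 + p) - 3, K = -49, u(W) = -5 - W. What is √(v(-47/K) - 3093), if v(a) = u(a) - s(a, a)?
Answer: 2*I*√37974/7 ≈ 55.677*I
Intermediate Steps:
s(p, C) = p
v(a) = -5 - 2*a (v(a) = (-5 - a) - a = -5 - 2*a)
√(v(-47/K) - 3093) = √((-5 - (-94)/(-49)) - 3093) = √((-5 - (-94)*(-1)/49) - 3093) = √((-5 - 2*47/49) - 3093) = √((-5 - 94/49) - 3093) = √(-339/49 - 3093) = √(-151896/49) = 2*I*√37974/7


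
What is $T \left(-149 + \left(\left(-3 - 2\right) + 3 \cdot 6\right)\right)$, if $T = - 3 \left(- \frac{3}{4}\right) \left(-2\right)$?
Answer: $612$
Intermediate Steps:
$T = - \frac{9}{2}$ ($T = - 3 \left(\left(-3\right) \frac{1}{4}\right) \left(-2\right) = \left(-3\right) \left(- \frac{3}{4}\right) \left(-2\right) = \frac{9}{4} \left(-2\right) = - \frac{9}{2} \approx -4.5$)
$T \left(-149 + \left(\left(-3 - 2\right) + 3 \cdot 6\right)\right) = - \frac{9 \left(-149 + \left(\left(-3 - 2\right) + 3 \cdot 6\right)\right)}{2} = - \frac{9 \left(-149 + \left(-5 + 18\right)\right)}{2} = - \frac{9 \left(-149 + 13\right)}{2} = \left(- \frac{9}{2}\right) \left(-136\right) = 612$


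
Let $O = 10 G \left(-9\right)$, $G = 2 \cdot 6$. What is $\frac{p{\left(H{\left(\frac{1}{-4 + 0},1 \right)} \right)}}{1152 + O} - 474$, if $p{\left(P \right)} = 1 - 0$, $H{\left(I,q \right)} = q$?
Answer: $- \frac{34127}{72} \approx -473.99$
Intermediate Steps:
$G = 12$
$p{\left(P \right)} = 1$ ($p{\left(P \right)} = 1 + 0 = 1$)
$O = -1080$ ($O = 10 \cdot 12 \left(-9\right) = 120 \left(-9\right) = -1080$)
$\frac{p{\left(H{\left(\frac{1}{-4 + 0},1 \right)} \right)}}{1152 + O} - 474 = \frac{1}{1152 - 1080} \cdot 1 - 474 = \frac{1}{72} \cdot 1 - 474 = \frac{1}{72} - 474 = - \frac{34127}{72}$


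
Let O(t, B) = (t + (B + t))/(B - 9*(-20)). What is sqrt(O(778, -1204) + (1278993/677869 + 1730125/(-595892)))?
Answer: I*sqrt(887868493463391358858566)/807873428296 ≈ 1.1664*I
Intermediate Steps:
O(t, B) = (B + 2*t)/(180 + B) (O(t, B) = (B + 2*t)/(B + 180) = (B + 2*t)/(180 + B))
sqrt(O(778, -1204) + (1278993/677869 + 1730125/(-595892))) = sqrt((-1204 + 2*778)/(180 - 1204) + (1278993/677869 + 1730125/(-595892))) = sqrt((-1204 + 1556)/(-1024) + (1278993*(1/677869) + 1730125*(-1/595892))) = sqrt(-1/1024*352 + (1278993/677869 - 1730125/595892)) = sqrt(-11/32 - 410656406869/403936714148) = sqrt(-4396077218859/3231493713184) = I*sqrt(887868493463391358858566)/807873428296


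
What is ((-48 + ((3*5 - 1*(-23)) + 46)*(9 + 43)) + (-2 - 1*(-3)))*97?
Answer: 419137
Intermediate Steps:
((-48 + ((3*5 - 1*(-23)) + 46)*(9 + 43)) + (-2 - 1*(-3)))*97 = ((-48 + ((15 + 23) + 46)*52) + (-2 + 3))*97 = ((-48 + (38 + 46)*52) + 1)*97 = ((-48 + 84*52) + 1)*97 = ((-48 + 4368) + 1)*97 = (4320 + 1)*97 = 4321*97 = 419137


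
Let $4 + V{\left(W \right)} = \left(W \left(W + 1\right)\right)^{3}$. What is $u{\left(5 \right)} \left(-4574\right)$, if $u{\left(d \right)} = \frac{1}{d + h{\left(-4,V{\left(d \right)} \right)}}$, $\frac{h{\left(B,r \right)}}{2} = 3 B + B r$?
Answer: $\frac{4574}{215987} \approx 0.021177$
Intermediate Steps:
$V{\left(W \right)} = -4 + W^{3} \left(1 + W\right)^{3}$ ($V{\left(W \right)} = -4 + \left(W \left(W + 1\right)\right)^{3} = -4 + \left(W \left(1 + W\right)\right)^{3} = -4 + W^{3} \left(1 + W\right)^{3}$)
$h{\left(B,r \right)} = 6 B + 2 B r$ ($h{\left(B,r \right)} = 2 \left(3 B + B r\right) = 6 B + 2 B r$)
$u{\left(d \right)} = \frac{1}{8 + d - 8 d^{3} \left(1 + d\right)^{3}}$ ($u{\left(d \right)} = \frac{1}{d + 2 \left(-4\right) \left(3 + \left(-4 + d^{3} \left(1 + d\right)^{3}\right)\right)} = \frac{1}{d + 2 \left(-4\right) \left(-1 + d^{3} \left(1 + d\right)^{3}\right)} = \frac{1}{d - \left(-8 + 8 d^{3} \left(1 + d\right)^{3}\right)} = \frac{1}{8 + d - 8 d^{3} \left(1 + d\right)^{3}}$)
$u{\left(5 \right)} \left(-4574\right) = \frac{1}{8 + 5 - 8 \cdot 5^{3} \left(1 + 5\right)^{3}} \left(-4574\right) = \frac{1}{8 + 5 - 1000 \cdot 6^{3}} \left(-4574\right) = \frac{1}{8 + 5 - 1000 \cdot 216} \left(-4574\right) = \frac{1}{8 + 5 - 216000} \left(-4574\right) = \frac{1}{-215987} \left(-4574\right) = \left(- \frac{1}{215987}\right) \left(-4574\right) = \frac{4574}{215987}$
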